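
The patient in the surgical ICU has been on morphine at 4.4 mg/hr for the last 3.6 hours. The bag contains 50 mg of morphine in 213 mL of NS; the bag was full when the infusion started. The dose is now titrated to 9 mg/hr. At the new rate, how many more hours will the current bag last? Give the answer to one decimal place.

Initial rate:
Concentration = 50 mg ÷ 213 mL = 0.2347418 mg/mL
Rate = 4.4 mg/hr ÷ 0.2347418 mg/mL = 18.744 mL/hr
Volume infused so far = 18.744 mL/hr × 3.6 hr = 67.4784 mL
Volume remaining = 213 − 67.4784 = 145.5216 mL
New rate:
Rate = 9 mg/hr ÷ 0.2347418 mg/mL = 38.34 mL/hr
Time remaining = 145.5216 mL ÷ 38.34 mL/hr = 3.795556 hr

3.8 hours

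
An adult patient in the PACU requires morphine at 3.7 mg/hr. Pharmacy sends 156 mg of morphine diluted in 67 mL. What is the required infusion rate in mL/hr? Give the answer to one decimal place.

Concentration = 156 mg ÷ 67 mL = 2.328358 mg/mL
Rate = 3.7 mg/hr ÷ 2.328358 mg/mL = 1.589103 mL/hr

1.6 mL/hr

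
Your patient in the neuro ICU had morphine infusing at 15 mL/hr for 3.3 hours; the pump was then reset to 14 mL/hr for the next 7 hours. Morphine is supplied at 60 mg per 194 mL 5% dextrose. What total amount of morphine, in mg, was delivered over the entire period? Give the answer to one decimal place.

Concentration = 60 mg ÷ 194 mL = 0.3092784 mg/mL
Stage 1: 15 mL/hr × 3.3 hr = 49.5 mL → 49.5 mL × 0.3092784 mg/mL = 15.30928 mg
Stage 2: 14 mL/hr × 7 hr = 98 mL → 98 mL × 0.3092784 mg/mL = 30.30928 mg
Total = 15.30928 + 30.30928 = 45.61856 mg

45.6 mg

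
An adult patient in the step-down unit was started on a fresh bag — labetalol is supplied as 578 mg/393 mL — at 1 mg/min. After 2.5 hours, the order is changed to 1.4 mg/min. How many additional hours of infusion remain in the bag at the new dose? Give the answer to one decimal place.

Initial rate:
1 mg/min × 60 min/hr = 60 mg/hr
Concentration = 578 mg ÷ 393 mL = 1.470738 mg/mL
Rate = 60 mg/hr ÷ 1.470738 mg/mL = 40.79585 mL/hr
Volume infused so far = 40.79585 mL/hr × 2.5 hr = 101.9896 mL
Volume remaining = 393 − 101.9896 = 291.0104 mL
New rate:
1.4 mg/min × 60 min/hr = 84 mg/hr
Rate = 84 mg/hr ÷ 1.470738 mg/mL = 57.11419 mL/hr
Time remaining = 291.0104 mL ÷ 57.11419 mL/hr = 5.095238 hr

5.1 hours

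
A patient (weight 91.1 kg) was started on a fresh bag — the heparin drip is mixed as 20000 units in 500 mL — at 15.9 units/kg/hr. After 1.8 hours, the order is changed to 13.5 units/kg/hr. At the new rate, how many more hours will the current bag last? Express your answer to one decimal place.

14.1 hours

Initial rate:
Dose = 15.9 units/kg/hr × 91.1 kg = 1448.49 units/hr
Concentration = 20000 units ÷ 500 mL = 40 units/mL
Rate = 1448.49 units/hr ÷ 40 units/mL = 36.21225 mL/hr
Volume infused so far = 36.21225 mL/hr × 1.8 hr = 65.18205 mL
Volume remaining = 500 − 65.18205 = 434.8179 mL
New rate:
Dose = 13.5 units/kg/hr × 91.1 kg = 1229.85 units/hr
Rate = 1229.85 units/hr ÷ 40 units/mL = 30.74625 mL/hr
Time remaining = 434.8179 mL ÷ 30.74625 mL/hr = 14.14215 hr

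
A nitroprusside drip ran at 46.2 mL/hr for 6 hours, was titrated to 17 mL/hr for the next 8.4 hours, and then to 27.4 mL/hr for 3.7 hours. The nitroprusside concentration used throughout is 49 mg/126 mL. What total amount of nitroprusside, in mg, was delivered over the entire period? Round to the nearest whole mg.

203 mg

Concentration = 49 mg ÷ 126 mL = 0.3888889 mg/mL
Stage 1: 46.2 mL/hr × 6 hr = 277.2 mL → 277.2 mL × 0.3888889 mg/mL = 107.8 mg
Stage 2: 17 mL/hr × 8.4 hr = 142.8 mL → 142.8 mL × 0.3888889 mg/mL = 55.53333 mg
Stage 3: 27.4 mL/hr × 3.7 hr = 101.38 mL → 101.38 mL × 0.3888889 mg/mL = 39.42556 mg
Total = 107.8 + 55.53333 + 39.42556 = 202.7589 mg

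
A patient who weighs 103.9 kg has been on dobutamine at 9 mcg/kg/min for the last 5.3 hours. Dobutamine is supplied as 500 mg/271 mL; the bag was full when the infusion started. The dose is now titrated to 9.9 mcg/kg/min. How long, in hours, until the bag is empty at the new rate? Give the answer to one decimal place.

3.3 hours

Initial rate:
Dose = 9 mcg/kg/min × 103.9 kg = 935.1 mcg/min
935.1 mcg/min × 60 min/hr = 56106 mcg/hr
Concentration = 500 mg ÷ 271 mL = 1.845018 mg/mL = 1845.018 mcg/mL
Rate = 56106 mcg/hr ÷ 1845.018 mcg/mL = 30.40945 mL/hr
Volume infused so far = 30.40945 mL/hr × 5.3 hr = 161.1701 mL
Volume remaining = 271 − 161.1701 = 109.8299 mL
New rate:
Dose = 9.9 mcg/kg/min × 103.9 kg = 1028.61 mcg/min
1028.61 mcg/min × 60 min/hr = 61716.6 mcg/hr
Rate = 61716.6 mcg/hr ÷ 1845.018 mcg/mL = 33.4504 mL/hr
Time remaining = 109.8299 mL ÷ 33.4504 mL/hr = 3.283366 hr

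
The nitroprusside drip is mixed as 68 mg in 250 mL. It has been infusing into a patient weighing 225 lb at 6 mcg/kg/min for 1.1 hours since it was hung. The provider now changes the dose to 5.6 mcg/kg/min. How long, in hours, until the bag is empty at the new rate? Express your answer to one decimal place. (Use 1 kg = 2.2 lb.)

Initial rate:
Weight = 225 lb ÷ 2.2 lb/kg = 102.2727 kg
Dose = 6 mcg/kg/min × 102.2727 kg = 613.6364 mcg/min
613.6364 mcg/min × 60 min/hr = 36818.18 mcg/hr
Concentration = 68 mg ÷ 250 mL = 0.272 mg/mL = 272 mcg/mL
Rate = 36818.18 mcg/hr ÷ 272 mcg/mL = 135.361 mL/hr
Volume infused so far = 135.361 mL/hr × 1.1 hr = 148.8971 mL
Volume remaining = 250 − 148.8971 = 101.1029 mL
New rate:
Dose = 5.6 mcg/kg/min × 102.2727 kg = 572.7273 mcg/min
572.7273 mcg/min × 60 min/hr = 34363.64 mcg/hr
Rate = 34363.64 mcg/hr ÷ 272 mcg/mL = 126.3369 mL/hr
Time remaining = 101.1029 mL ÷ 126.3369 mL/hr = 0.8002646 hr

0.8 hours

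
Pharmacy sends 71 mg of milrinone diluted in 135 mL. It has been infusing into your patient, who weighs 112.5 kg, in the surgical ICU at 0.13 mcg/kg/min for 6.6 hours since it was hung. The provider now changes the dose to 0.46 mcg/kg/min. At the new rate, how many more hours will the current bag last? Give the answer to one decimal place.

Initial rate:
Dose = 0.13 mcg/kg/min × 112.5 kg = 14.625 mcg/min
14.625 mcg/min × 60 min/hr = 877.5 mcg/hr
Concentration = 71 mg ÷ 135 mL = 0.5259259 mg/mL = 525.9259 mcg/mL
Rate = 877.5 mcg/hr ÷ 525.9259 mcg/mL = 1.668486 mL/hr
Volume infused so far = 1.668486 mL/hr × 6.6 hr = 11.01201 mL
Volume remaining = 135 − 11.01201 = 123.988 mL
New rate:
Dose = 0.46 mcg/kg/min × 112.5 kg = 51.75 mcg/min
51.75 mcg/min × 60 min/hr = 3105 mcg/hr
Rate = 3105 mcg/hr ÷ 525.9259 mcg/mL = 5.903873 mL/hr
Time remaining = 123.988 mL ÷ 5.903873 mL/hr = 21.00113 hr

21.0 hours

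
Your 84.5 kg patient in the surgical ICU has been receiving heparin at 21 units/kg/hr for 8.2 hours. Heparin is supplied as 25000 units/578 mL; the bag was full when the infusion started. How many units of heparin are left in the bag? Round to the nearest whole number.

Dose = 21 units/kg/hr × 84.5 kg = 1774.5 units/hr
Concentration = 25000 units ÷ 578 mL = 43.2526 units/mL
Rate = 1774.5 units/hr ÷ 43.2526 units/mL = 41.02644 mL/hr
Volume infused = 41.02644 mL/hr × 8.2 hr = 336.4168 mL
Volume remaining = 578 − 336.4168 = 241.5832 mL
Drug remaining = 241.5832 mL × 43.2526 units/mL = 10449.1 units

10449 units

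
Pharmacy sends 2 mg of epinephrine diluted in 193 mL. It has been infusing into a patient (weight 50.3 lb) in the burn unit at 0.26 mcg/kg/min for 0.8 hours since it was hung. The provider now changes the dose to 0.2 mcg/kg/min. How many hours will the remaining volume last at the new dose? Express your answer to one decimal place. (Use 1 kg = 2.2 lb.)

6.2 hours

Initial rate:
Weight = 50.3 lb ÷ 2.2 lb/kg = 22.86364 kg
Dose = 0.26 mcg/kg/min × 22.86364 kg = 5.944545 mcg/min
5.944545 mcg/min × 60 min/hr = 356.6727 mcg/hr
Concentration = 2 mg ÷ 193 mL = 0.01036269 mg/mL = 10.36269 mcg/mL
Rate = 356.6727 mcg/hr ÷ 10.36269 mcg/mL = 34.41892 mL/hr
Volume infused so far = 34.41892 mL/hr × 0.8 hr = 27.53513 mL
Volume remaining = 193 − 27.53513 = 165.4649 mL
New rate:
Dose = 0.2 mcg/kg/min × 22.86364 kg = 4.572727 mcg/min
4.572727 mcg/min × 60 min/hr = 274.3636 mcg/hr
Rate = 274.3636 mcg/hr ÷ 10.36269 mcg/mL = 26.47609 mL/hr
Time remaining = 165.4649 mL ÷ 26.47609 mL/hr = 6.249596 hr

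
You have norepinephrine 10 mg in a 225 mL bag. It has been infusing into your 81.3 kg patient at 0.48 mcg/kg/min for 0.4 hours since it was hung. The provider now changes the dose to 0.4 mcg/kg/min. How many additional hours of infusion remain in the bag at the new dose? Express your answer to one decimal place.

Initial rate:
Dose = 0.48 mcg/kg/min × 81.3 kg = 39.024 mcg/min
39.024 mcg/min × 60 min/hr = 2341.44 mcg/hr
Concentration = 10 mg ÷ 225 mL = 0.04444444 mg/mL = 44.44444 mcg/mL
Rate = 2341.44 mcg/hr ÷ 44.44444 mcg/mL = 52.6824 mL/hr
Volume infused so far = 52.6824 mL/hr × 0.4 hr = 21.07296 mL
Volume remaining = 225 − 21.07296 = 203.927 mL
New rate:
Dose = 0.4 mcg/kg/min × 81.3 kg = 32.52 mcg/min
32.52 mcg/min × 60 min/hr = 1951.2 mcg/hr
Rate = 1951.2 mcg/hr ÷ 44.44444 mcg/mL = 43.902 mL/hr
Time remaining = 203.927 mL ÷ 43.902 mL/hr = 4.645051 hr

4.6 hours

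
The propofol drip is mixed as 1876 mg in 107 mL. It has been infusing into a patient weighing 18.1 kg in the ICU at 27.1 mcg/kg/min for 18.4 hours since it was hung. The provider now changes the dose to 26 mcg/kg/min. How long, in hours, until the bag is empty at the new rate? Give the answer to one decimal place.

Initial rate:
Dose = 27.1 mcg/kg/min × 18.1 kg = 490.51 mcg/min
490.51 mcg/min × 60 min/hr = 29430.6 mcg/hr
Concentration = 1876 mg ÷ 107 mL = 17.53271 mg/mL = 17532.71 mcg/mL
Rate = 29430.6 mcg/hr ÷ 17532.71 mcg/mL = 1.678611 mL/hr
Volume infused so far = 1.678611 mL/hr × 18.4 hr = 30.88644 mL
Volume remaining = 107 − 30.88644 = 76.11356 mL
New rate:
Dose = 26 mcg/kg/min × 18.1 kg = 470.6 mcg/min
470.6 mcg/min × 60 min/hr = 28236 mcg/hr
Rate = 28236 mcg/hr ÷ 17532.71 mcg/mL = 1.610475 mL/hr
Time remaining = 76.11356 mL ÷ 1.610475 mL/hr = 47.26154 hr

47.3 hours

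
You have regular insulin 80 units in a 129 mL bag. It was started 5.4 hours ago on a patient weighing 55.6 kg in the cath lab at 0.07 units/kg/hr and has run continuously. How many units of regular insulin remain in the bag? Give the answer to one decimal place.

59.0 units

Dose = 0.07 units/kg/hr × 55.6 kg = 3.892 units/hr
Concentration = 80 units ÷ 129 mL = 0.620155 units/mL
Rate = 3.892 units/hr ÷ 0.620155 units/mL = 6.27585 mL/hr
Volume infused = 6.27585 mL/hr × 5.4 hr = 33.88959 mL
Volume remaining = 129 − 33.88959 = 95.11041 mL
Drug remaining = 95.11041 mL × 0.620155 units/mL = 58.9832 units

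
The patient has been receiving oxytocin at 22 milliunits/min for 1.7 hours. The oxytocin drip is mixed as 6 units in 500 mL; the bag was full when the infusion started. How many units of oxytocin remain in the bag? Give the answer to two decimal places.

22 milliunits/min × 60 min/hr = 1320 milliunits/hr
Concentration = 6 units ÷ 500 mL = 0.012 units/mL = 12 milliunits/mL
Rate = 1320 milliunits/hr ÷ 12 milliunits/mL = 110 mL/hr
Volume infused = 110 mL/hr × 1.7 hr = 187 mL
Volume remaining = 500 − 187 = 313 mL
Drug remaining = 313 mL × 12 milliunits/mL = 3756 milliunits = 3.756 units

3.76 units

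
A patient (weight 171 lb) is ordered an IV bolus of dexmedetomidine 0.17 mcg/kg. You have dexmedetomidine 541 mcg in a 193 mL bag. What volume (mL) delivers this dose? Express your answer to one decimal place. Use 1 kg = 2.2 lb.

4.7 mL

Weight = 171 lb ÷ 2.2 lb/kg = 77.72727 kg
Dose = 0.17 mcg/kg × 77.72727 kg = 13.21364 mcg
Concentration = 541 mcg ÷ 193 mL = 2.803109 mcg/mL
Volume = 13.21364 mcg ÷ 2.803109 mcg/mL = 4.713922 mL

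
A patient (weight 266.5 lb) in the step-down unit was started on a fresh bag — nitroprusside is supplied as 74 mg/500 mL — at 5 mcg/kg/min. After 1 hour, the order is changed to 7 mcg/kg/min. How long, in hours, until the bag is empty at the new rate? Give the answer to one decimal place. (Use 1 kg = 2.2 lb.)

0.7 hours

Initial rate:
Weight = 266.5 lb ÷ 2.2 lb/kg = 121.1364 kg
Dose = 5 mcg/kg/min × 121.1364 kg = 605.6818 mcg/min
605.6818 mcg/min × 60 min/hr = 36340.91 mcg/hr
Concentration = 74 mg ÷ 500 mL = 0.148 mg/mL = 148 mcg/mL
Rate = 36340.91 mcg/hr ÷ 148 mcg/mL = 245.5467 mL/hr
Volume infused so far = 245.5467 mL/hr × 1 hr = 245.5467 mL
Volume remaining = 500 − 245.5467 = 254.4533 mL
New rate:
Dose = 7 mcg/kg/min × 121.1364 kg = 847.9545 mcg/min
847.9545 mcg/min × 60 min/hr = 50877.27 mcg/hr
Rate = 50877.27 mcg/hr ÷ 148 mcg/mL = 343.7654 mL/hr
Time remaining = 254.4533 mL ÷ 343.7654 mL/hr = 0.7401948 hr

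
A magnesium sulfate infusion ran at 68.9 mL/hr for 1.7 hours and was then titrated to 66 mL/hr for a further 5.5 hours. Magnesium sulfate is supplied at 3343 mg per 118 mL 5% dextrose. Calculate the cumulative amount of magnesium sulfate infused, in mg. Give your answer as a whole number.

Concentration = 3343 mg ÷ 118 mL = 28.33051 mg/mL
Stage 1: 68.9 mL/hr × 1.7 hr = 117.13 mL → 117.13 mL × 28.33051 mg/mL = 3318.352 mg
Stage 2: 66 mL/hr × 5.5 hr = 363 mL → 363 mL × 28.33051 mg/mL = 10283.97 mg
Total = 3318.352 + 10283.97 = 13602.33 mg

13602 mg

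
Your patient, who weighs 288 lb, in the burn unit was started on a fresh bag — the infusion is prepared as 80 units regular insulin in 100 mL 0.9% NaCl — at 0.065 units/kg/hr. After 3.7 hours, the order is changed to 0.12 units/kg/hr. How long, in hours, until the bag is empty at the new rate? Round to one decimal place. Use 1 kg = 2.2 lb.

3.1 hours

Initial rate:
Weight = 288 lb ÷ 2.2 lb/kg = 130.9091 kg
Dose = 0.065 units/kg/hr × 130.9091 kg = 8.509091 units/hr
Concentration = 80 units ÷ 100 mL = 0.8 units/mL
Rate = 8.509091 units/hr ÷ 0.8 units/mL = 10.63636 mL/hr
Volume infused so far = 10.63636 mL/hr × 3.7 hr = 39.35455 mL
Volume remaining = 100 − 39.35455 = 60.64545 mL
New rate:
Dose = 0.12 units/kg/hr × 130.9091 kg = 15.70909 units/hr
Rate = 15.70909 units/hr ÷ 0.8 units/mL = 19.63636 mL/hr
Time remaining = 60.64545 mL ÷ 19.63636 mL/hr = 3.088426 hr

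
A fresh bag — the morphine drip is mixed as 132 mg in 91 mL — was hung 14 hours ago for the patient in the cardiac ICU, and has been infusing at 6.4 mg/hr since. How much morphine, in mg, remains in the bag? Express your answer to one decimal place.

Concentration = 132 mg ÷ 91 mL = 1.450549 mg/mL
Rate = 6.4 mg/hr ÷ 1.450549 mg/mL = 4.412121 mL/hr
Volume infused = 4.412121 mL/hr × 14 hr = 61.7697 mL
Volume remaining = 91 − 61.7697 = 29.2303 mL
Drug remaining = 29.2303 mL × 1.450549 mg/mL = 42.4 mg

42.4 mg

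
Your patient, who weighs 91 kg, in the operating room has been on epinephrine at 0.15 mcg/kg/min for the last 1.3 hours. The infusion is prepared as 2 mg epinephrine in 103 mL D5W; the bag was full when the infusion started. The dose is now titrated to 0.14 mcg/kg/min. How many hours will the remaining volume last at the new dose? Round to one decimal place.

Initial rate:
Dose = 0.15 mcg/kg/min × 91 kg = 13.65 mcg/min
13.65 mcg/min × 60 min/hr = 819 mcg/hr
Concentration = 2 mg ÷ 103 mL = 0.01941748 mg/mL = 19.41748 mcg/mL
Rate = 819 mcg/hr ÷ 19.41748 mcg/mL = 42.1785 mL/hr
Volume infused so far = 42.1785 mL/hr × 1.3 hr = 54.83205 mL
Volume remaining = 103 − 54.83205 = 48.16795 mL
New rate:
Dose = 0.14 mcg/kg/min × 91 kg = 12.74 mcg/min
12.74 mcg/min × 60 min/hr = 764.4 mcg/hr
Rate = 764.4 mcg/hr ÷ 19.41748 mcg/mL = 39.3666 mL/hr
Time remaining = 48.16795 mL ÷ 39.3666 mL/hr = 1.223574 hr

1.2 hours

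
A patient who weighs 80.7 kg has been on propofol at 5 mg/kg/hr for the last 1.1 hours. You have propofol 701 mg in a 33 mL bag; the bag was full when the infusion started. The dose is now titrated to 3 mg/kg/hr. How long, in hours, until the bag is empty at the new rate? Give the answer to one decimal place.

1.1 hours

Initial rate:
Dose = 5 mg/kg/hr × 80.7 kg = 403.5 mg/hr
Concentration = 701 mg ÷ 33 mL = 21.24242 mg/mL
Rate = 403.5 mg/hr ÷ 21.24242 mg/mL = 18.99501 mL/hr
Volume infused so far = 18.99501 mL/hr × 1.1 hr = 20.89451 mL
Volume remaining = 33 − 20.89451 = 12.10549 mL
New rate:
Dose = 3 mg/kg/hr × 80.7 kg = 242.1 mg/hr
Rate = 242.1 mg/hr ÷ 21.24242 mg/mL = 11.397 mL/hr
Time remaining = 12.10549 mL ÷ 11.397 mL/hr = 1.062164 hr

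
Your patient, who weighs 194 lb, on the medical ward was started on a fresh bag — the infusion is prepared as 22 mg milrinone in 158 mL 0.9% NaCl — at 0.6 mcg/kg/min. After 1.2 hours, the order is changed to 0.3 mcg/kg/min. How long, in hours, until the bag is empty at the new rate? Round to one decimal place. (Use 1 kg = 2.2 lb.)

11.5 hours

Initial rate:
Weight = 194 lb ÷ 2.2 lb/kg = 88.18182 kg
Dose = 0.6 mcg/kg/min × 88.18182 kg = 52.90909 mcg/min
52.90909 mcg/min × 60 min/hr = 3174.545 mcg/hr
Concentration = 22 mg ÷ 158 mL = 0.1392405 mg/mL = 139.2405 mcg/mL
Rate = 3174.545 mcg/hr ÷ 139.2405 mcg/mL = 22.79901 mL/hr
Volume infused so far = 22.79901 mL/hr × 1.2 hr = 27.35881 mL
Volume remaining = 158 − 27.35881 = 130.6412 mL
New rate:
Dose = 0.3 mcg/kg/min × 88.18182 kg = 26.45455 mcg/min
26.45455 mcg/min × 60 min/hr = 1587.273 mcg/hr
Rate = 1587.273 mcg/hr ÷ 139.2405 mcg/mL = 11.3995 mL/hr
Time remaining = 130.6412 mL ÷ 11.3995 mL/hr = 11.46025 hr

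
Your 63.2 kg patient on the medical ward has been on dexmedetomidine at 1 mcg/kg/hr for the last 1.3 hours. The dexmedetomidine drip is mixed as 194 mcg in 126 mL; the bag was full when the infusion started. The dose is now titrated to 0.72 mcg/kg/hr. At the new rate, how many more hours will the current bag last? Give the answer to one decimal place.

2.5 hours

Initial rate:
Dose = 1 mcg/kg/hr × 63.2 kg = 63.2 mcg/hr
Concentration = 194 mcg ÷ 126 mL = 1.539683 mcg/mL
Rate = 63.2 mcg/hr ÷ 1.539683 mcg/mL = 41.04742 mL/hr
Volume infused so far = 41.04742 mL/hr × 1.3 hr = 53.36165 mL
Volume remaining = 126 − 53.36165 = 72.63835 mL
New rate:
Dose = 0.72 mcg/kg/hr × 63.2 kg = 45.504 mcg/hr
Rate = 45.504 mcg/hr ÷ 1.539683 mcg/mL = 29.55414 mL/hr
Time remaining = 72.63835 mL ÷ 29.55414 mL/hr = 2.457806 hr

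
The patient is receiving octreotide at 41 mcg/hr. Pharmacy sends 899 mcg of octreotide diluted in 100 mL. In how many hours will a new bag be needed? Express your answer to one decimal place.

Concentration = 899 mcg ÷ 100 mL = 8.99 mcg/mL
Rate = 41 mcg/hr ÷ 8.99 mcg/mL = 4.560623 mL/hr
Duration = 100 mL ÷ 4.560623 mL/hr = 21.92683 hr

21.9 hours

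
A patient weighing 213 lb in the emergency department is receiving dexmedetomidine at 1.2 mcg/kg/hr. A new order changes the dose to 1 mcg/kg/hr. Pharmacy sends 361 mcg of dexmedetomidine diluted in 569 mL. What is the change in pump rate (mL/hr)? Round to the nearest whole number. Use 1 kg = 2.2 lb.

At the current dose:
Weight = 213 lb ÷ 2.2 lb/kg = 96.81818 kg
Dose = 1.2 mcg/kg/hr × 96.81818 kg = 116.1818 mcg/hr
Concentration = 361 mcg ÷ 569 mL = 0.6344464 mcg/mL
Rate = 116.1818 mcg/hr ÷ 0.6344464 mcg/mL = 183.1231 mL/hr
At the new dose:
Dose = 1 mcg/kg/hr × 96.81818 kg = 96.81818 mcg/hr
Rate = 96.81818 mcg/hr ÷ 0.6344464 mcg/mL = 152.6026 mL/hr
Change = 152.6026 − 183.1231 = -30.52052 mL/hr → 30.52052 mL/hr decrease

31 mL/hr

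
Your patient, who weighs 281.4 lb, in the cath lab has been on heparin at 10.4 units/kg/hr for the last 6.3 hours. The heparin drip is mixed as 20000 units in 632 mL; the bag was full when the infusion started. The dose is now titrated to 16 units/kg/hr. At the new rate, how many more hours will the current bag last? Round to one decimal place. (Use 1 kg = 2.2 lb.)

5.7 hours

Initial rate:
Weight = 281.4 lb ÷ 2.2 lb/kg = 127.9091 kg
Dose = 10.4 units/kg/hr × 127.9091 kg = 1330.255 units/hr
Concentration = 20000 units ÷ 632 mL = 31.64557 units/mL
Rate = 1330.255 units/hr ÷ 31.64557 units/mL = 42.03604 mL/hr
Volume infused so far = 42.03604 mL/hr × 6.3 hr = 264.8271 mL
Volume remaining = 632 − 264.8271 = 367.1729 mL
New rate:
Dose = 16 units/kg/hr × 127.9091 kg = 2046.545 units/hr
Rate = 2046.545 units/hr ÷ 31.64557 units/mL = 64.67084 mL/hr
Time remaining = 367.1729 mL ÷ 64.67084 mL/hr = 5.677566 hr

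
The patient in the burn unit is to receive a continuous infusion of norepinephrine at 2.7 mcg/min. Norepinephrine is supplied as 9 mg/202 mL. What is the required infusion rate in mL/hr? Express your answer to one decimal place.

2.7 mcg/min × 60 min/hr = 162 mcg/hr
Concentration = 9 mg ÷ 202 mL = 0.04455446 mg/mL = 44.55446 mcg/mL
Rate = 162 mcg/hr ÷ 44.55446 mcg/mL = 3.636 mL/hr

3.6 mL/hr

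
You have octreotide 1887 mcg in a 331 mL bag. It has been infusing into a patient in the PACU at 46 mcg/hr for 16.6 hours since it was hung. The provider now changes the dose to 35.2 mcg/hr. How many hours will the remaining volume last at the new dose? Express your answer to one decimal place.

Initial rate:
Concentration = 1887 mcg ÷ 331 mL = 5.700906 mcg/mL
Rate = 46 mcg/hr ÷ 5.700906 mcg/mL = 8.068892 mL/hr
Volume infused so far = 8.068892 mL/hr × 16.6 hr = 133.9436 mL
Volume remaining = 331 − 133.9436 = 197.0564 mL
New rate:
Rate = 35.2 mcg/hr ÷ 5.700906 mcg/mL = 6.174457 mL/hr
Time remaining = 197.0564 mL ÷ 6.174457 mL/hr = 31.91477 hr

31.9 hours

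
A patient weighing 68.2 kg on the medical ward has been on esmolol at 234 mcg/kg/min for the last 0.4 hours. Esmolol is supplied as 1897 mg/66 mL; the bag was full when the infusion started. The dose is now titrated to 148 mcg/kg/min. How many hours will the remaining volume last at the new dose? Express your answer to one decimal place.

2.5 hours

Initial rate:
Dose = 234 mcg/kg/min × 68.2 kg = 15958.8 mcg/min
15958.8 mcg/min × 60 min/hr = 957528 mcg/hr
Concentration = 1897 mg ÷ 66 mL = 28.74242 mg/mL = 28742.42 mcg/mL
Rate = 957528 mcg/hr ÷ 28742.42 mcg/mL = 33.3141 mL/hr
Volume infused so far = 33.3141 mL/hr × 0.4 hr = 13.32564 mL
Volume remaining = 66 − 13.32564 = 52.67436 mL
New rate:
Dose = 148 mcg/kg/min × 68.2 kg = 10093.6 mcg/min
10093.6 mcg/min × 60 min/hr = 605616 mcg/hr
Rate = 605616 mcg/hr ÷ 28742.42 mcg/mL = 21.07046 mL/hr
Time remaining = 52.67436 mL ÷ 21.07046 mL/hr = 2.499915 hr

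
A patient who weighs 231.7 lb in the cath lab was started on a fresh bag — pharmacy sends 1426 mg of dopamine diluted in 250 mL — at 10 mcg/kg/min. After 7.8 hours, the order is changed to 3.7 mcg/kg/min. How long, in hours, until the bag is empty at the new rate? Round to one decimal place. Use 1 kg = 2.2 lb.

Initial rate:
Weight = 231.7 lb ÷ 2.2 lb/kg = 105.3182 kg
Dose = 10 mcg/kg/min × 105.3182 kg = 1053.182 mcg/min
1053.182 mcg/min × 60 min/hr = 63190.91 mcg/hr
Concentration = 1426 mg ÷ 250 mL = 5.704 mg/mL = 5704 mcg/mL
Rate = 63190.91 mcg/hr ÷ 5704 mcg/mL = 11.07835 mL/hr
Volume infused so far = 11.07835 mL/hr × 7.8 hr = 86.41113 mL
Volume remaining = 250 − 86.41113 = 163.5889 mL
New rate:
Dose = 3.7 mcg/kg/min × 105.3182 kg = 389.6773 mcg/min
389.6773 mcg/min × 60 min/hr = 23380.64 mcg/hr
Rate = 23380.64 mcg/hr ÷ 5704 mcg/mL = 4.09899 mL/hr
Time remaining = 163.5889 mL ÷ 4.09899 mL/hr = 39.90956 hr

39.9 hours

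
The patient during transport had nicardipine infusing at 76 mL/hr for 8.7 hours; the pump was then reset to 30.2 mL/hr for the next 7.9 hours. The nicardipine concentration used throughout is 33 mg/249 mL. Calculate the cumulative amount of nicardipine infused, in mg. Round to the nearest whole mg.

119 mg

Concentration = 33 mg ÷ 249 mL = 0.1325301 mg/mL
Stage 1: 76 mL/hr × 8.7 hr = 661.2 mL → 661.2 mL × 0.1325301 mg/mL = 87.62892 mg
Stage 2: 30.2 mL/hr × 7.9 hr = 238.58 mL → 238.58 mL × 0.1325301 mg/mL = 31.61904 mg
Total = 87.62892 + 31.61904 = 119.248 mg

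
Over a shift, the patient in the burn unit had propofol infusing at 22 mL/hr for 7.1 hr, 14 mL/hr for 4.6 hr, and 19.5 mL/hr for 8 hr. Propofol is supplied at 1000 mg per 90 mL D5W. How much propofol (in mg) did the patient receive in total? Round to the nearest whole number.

4184 mg

Concentration = 1000 mg ÷ 90 mL = 11.11111 mg/mL
Stage 1: 22 mL/hr × 7.1 hr = 156.2 mL → 156.2 mL × 11.11111 mg/mL = 1735.556 mg
Stage 2: 14 mL/hr × 4.6 hr = 64.4 mL → 64.4 mL × 11.11111 mg/mL = 715.5556 mg
Stage 3: 19.5 mL/hr × 8 hr = 156 mL → 156 mL × 11.11111 mg/mL = 1733.333 mg
Total = 1735.556 + 715.5556 + 1733.333 = 4184.444 mg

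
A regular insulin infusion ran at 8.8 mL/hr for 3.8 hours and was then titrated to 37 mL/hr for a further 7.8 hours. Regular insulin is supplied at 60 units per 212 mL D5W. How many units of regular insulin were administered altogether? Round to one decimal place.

Concentration = 60 units ÷ 212 mL = 0.2830189 units/mL
Stage 1: 8.8 mL/hr × 3.8 hr = 33.44 mL → 33.44 mL × 0.2830189 units/mL = 9.464151 units
Stage 2: 37 mL/hr × 7.8 hr = 288.6 mL → 288.6 mL × 0.2830189 units/mL = 81.67925 units
Total = 9.464151 + 81.67925 = 91.1434 units

91.1 units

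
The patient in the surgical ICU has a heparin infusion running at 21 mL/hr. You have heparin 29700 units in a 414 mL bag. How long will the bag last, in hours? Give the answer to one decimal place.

19.7 hours

Duration = 414 mL ÷ 21 mL/hr = 19.71429 hr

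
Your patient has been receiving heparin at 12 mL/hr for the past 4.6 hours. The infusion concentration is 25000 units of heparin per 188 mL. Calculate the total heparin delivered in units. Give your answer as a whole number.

Concentration = 25000 units ÷ 188 mL = 132.9787 units/mL
Drug rate = 12 mL/hr × 132.9787 units/mL = 1595.745 units/hr
Total = 1595.745 units/hr × 4.6 hr = 7340.426 units

7340 units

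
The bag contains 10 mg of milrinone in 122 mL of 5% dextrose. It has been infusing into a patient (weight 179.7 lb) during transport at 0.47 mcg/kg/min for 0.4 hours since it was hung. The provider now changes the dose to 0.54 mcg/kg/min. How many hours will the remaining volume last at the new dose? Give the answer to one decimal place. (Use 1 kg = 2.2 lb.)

3.4 hours

Initial rate:
Weight = 179.7 lb ÷ 2.2 lb/kg = 81.68182 kg
Dose = 0.47 mcg/kg/min × 81.68182 kg = 38.39045 mcg/min
38.39045 mcg/min × 60 min/hr = 2303.427 mcg/hr
Concentration = 10 mg ÷ 122 mL = 0.08196721 mg/mL = 81.96721 mcg/mL
Rate = 2303.427 mcg/hr ÷ 81.96721 mcg/mL = 28.10181 mL/hr
Volume infused so far = 28.10181 mL/hr × 0.4 hr = 11.24073 mL
Volume remaining = 122 − 11.24073 = 110.7593 mL
New rate:
Dose = 0.54 mcg/kg/min × 81.68182 kg = 44.10818 mcg/min
44.10818 mcg/min × 60 min/hr = 2646.491 mcg/hr
Rate = 2646.491 mcg/hr ÷ 81.96721 mcg/mL = 32.28719 mL/hr
Time remaining = 110.7593 mL ÷ 32.28719 mL/hr = 3.43044 hr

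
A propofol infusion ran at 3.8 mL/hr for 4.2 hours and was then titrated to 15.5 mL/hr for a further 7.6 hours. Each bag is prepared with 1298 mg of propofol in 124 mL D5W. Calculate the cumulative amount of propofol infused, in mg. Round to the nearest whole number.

1400 mg

Concentration = 1298 mg ÷ 124 mL = 10.46774 mg/mL
Stage 1: 3.8 mL/hr × 4.2 hr = 15.96 mL → 15.96 mL × 10.46774 mg/mL = 167.0652 mg
Stage 2: 15.5 mL/hr × 7.6 hr = 117.8 mL → 117.8 mL × 10.46774 mg/mL = 1233.1 mg
Total = 167.0652 + 1233.1 = 1400.165 mg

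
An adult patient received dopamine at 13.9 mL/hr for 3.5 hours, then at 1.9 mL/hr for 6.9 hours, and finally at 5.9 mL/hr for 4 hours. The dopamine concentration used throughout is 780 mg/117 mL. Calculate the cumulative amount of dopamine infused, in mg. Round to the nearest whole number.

Concentration = 780 mg ÷ 117 mL = 6.666667 mg/mL
Stage 1: 13.9 mL/hr × 3.5 hr = 48.65 mL → 48.65 mL × 6.666667 mg/mL = 324.3333 mg
Stage 2: 1.9 mL/hr × 6.9 hr = 13.11 mL → 13.11 mL × 6.666667 mg/mL = 87.4 mg
Stage 3: 5.9 mL/hr × 4 hr = 23.6 mL → 23.6 mL × 6.666667 mg/mL = 157.3333 mg
Total = 324.3333 + 87.4 + 157.3333 = 569.0667 mg

569 mg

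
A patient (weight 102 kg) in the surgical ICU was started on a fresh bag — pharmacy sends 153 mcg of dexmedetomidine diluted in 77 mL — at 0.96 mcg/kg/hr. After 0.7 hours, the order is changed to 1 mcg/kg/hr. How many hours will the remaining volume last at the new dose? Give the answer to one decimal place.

Initial rate:
Dose = 0.96 mcg/kg/hr × 102 kg = 97.92 mcg/hr
Concentration = 153 mcg ÷ 77 mL = 1.987013 mcg/mL
Rate = 97.92 mcg/hr ÷ 1.987013 mcg/mL = 49.28 mL/hr
Volume infused so far = 49.28 mL/hr × 0.7 hr = 34.496 mL
Volume remaining = 77 − 34.496 = 42.504 mL
New rate:
Dose = 1 mcg/kg/hr × 102 kg = 102 mcg/hr
Rate = 102 mcg/hr ÷ 1.987013 mcg/mL = 51.33333 mL/hr
Time remaining = 42.504 mL ÷ 51.33333 mL/hr = 0.828 hr

0.8 hours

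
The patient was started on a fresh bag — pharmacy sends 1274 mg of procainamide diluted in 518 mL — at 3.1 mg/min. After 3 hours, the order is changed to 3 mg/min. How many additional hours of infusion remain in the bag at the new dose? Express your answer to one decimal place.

Initial rate:
3.1 mg/min × 60 min/hr = 186 mg/hr
Concentration = 1274 mg ÷ 518 mL = 2.459459 mg/mL
Rate = 186 mg/hr ÷ 2.459459 mg/mL = 75.62637 mL/hr
Volume infused so far = 75.62637 mL/hr × 3 hr = 226.8791 mL
Volume remaining = 518 − 226.8791 = 291.1209 mL
New rate:
3 mg/min × 60 min/hr = 180 mg/hr
Rate = 180 mg/hr ÷ 2.459459 mg/mL = 73.18681 mL/hr
Time remaining = 291.1209 mL ÷ 73.18681 mL/hr = 3.977778 hr

4.0 hours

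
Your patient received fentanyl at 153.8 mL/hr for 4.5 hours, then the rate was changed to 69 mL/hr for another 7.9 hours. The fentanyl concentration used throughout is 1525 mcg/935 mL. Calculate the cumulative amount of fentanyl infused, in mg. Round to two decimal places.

2.02 mg

Concentration = 1525 mcg ÷ 935 mL = 1.631016 mcg/mL
Stage 1: 153.8 mL/hr × 4.5 hr = 692.1 mL → 692.1 mL × 1.631016 mcg/mL = 1128.826 mcg
Stage 2: 69 mL/hr × 7.9 hr = 545.1 mL → 545.1 mL × 1.631016 mcg/mL = 889.0668 mcg
Total = 1128.826 + 889.0668 = 2017.893 mcg = 2.017893 mg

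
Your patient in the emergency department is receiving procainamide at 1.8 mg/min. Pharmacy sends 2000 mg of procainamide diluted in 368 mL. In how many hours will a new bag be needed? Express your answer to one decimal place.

1.8 mg/min × 60 min/hr = 108 mg/hr
Concentration = 2000 mg ÷ 368 mL = 5.434783 mg/mL
Rate = 108 mg/hr ÷ 5.434783 mg/mL = 19.872 mL/hr
Duration = 368 mL ÷ 19.872 mL/hr = 18.51852 hr

18.5 hours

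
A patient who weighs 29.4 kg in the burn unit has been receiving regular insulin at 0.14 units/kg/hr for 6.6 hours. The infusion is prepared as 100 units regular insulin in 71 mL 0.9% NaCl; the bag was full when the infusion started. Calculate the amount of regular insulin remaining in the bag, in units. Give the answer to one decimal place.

Dose = 0.14 units/kg/hr × 29.4 kg = 4.116 units/hr
Concentration = 100 units ÷ 71 mL = 1.408451 units/mL
Rate = 4.116 units/hr ÷ 1.408451 units/mL = 2.92236 mL/hr
Volume infused = 2.92236 mL/hr × 6.6 hr = 19.28758 mL
Volume remaining = 71 − 19.28758 = 51.71242 mL
Drug remaining = 51.71242 mL × 1.408451 units/mL = 72.8344 units

72.8 units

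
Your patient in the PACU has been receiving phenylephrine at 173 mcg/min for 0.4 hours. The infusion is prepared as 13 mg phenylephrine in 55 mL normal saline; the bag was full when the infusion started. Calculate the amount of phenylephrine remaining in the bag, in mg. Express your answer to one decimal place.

173 mcg/min × 60 min/hr = 10380 mcg/hr
Concentration = 13 mg ÷ 55 mL = 0.2363636 mg/mL = 236.3636 mcg/mL
Rate = 10380 mcg/hr ÷ 236.3636 mcg/mL = 43.91538 mL/hr
Volume infused = 43.91538 mL/hr × 0.4 hr = 17.56615 mL
Volume remaining = 55 − 17.56615 = 37.43385 mL
Drug remaining = 37.43385 mL × 236.3636 mcg/mL = 8848 mcg = 8.848 mg

8.8 mg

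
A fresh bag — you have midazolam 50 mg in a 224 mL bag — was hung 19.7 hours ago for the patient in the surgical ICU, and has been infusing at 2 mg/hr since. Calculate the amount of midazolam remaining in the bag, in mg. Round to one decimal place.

10.6 mg

Concentration = 50 mg ÷ 224 mL = 0.2232143 mg/mL
Rate = 2 mg/hr ÷ 0.2232143 mg/mL = 8.96 mL/hr
Volume infused = 8.96 mL/hr × 19.7 hr = 176.512 mL
Volume remaining = 224 − 176.512 = 47.488 mL
Drug remaining = 47.488 mL × 0.2232143 mg/mL = 10.6 mg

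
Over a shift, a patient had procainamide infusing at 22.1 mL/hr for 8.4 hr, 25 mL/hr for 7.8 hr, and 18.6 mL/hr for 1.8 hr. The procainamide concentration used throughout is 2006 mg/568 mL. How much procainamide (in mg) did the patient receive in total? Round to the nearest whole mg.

1463 mg

Concentration = 2006 mg ÷ 568 mL = 3.53169 mg/mL
Stage 1: 22.1 mL/hr × 8.4 hr = 185.64 mL → 185.64 mL × 3.53169 mg/mL = 655.623 mg
Stage 2: 25 mL/hr × 7.8 hr = 195 mL → 195 mL × 3.53169 mg/mL = 688.6796 mg
Stage 3: 18.6 mL/hr × 1.8 hr = 33.48 mL → 33.48 mL × 3.53169 mg/mL = 118.241 mg
Total = 655.623 + 688.6796 + 118.241 = 1462.544 mg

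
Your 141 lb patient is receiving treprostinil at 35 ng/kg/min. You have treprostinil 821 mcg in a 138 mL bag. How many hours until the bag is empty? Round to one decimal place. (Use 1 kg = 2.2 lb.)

Weight = 141 lb ÷ 2.2 lb/kg = 64.09091 kg
Dose = 35 ng/kg/min × 64.09091 kg = 2243.182 ng/min
2243.182 ng/min × 60 min/hr = 134590.9 ng/hr
Concentration = 821 mcg ÷ 138 mL = 5.949275 mcg/mL = 5949.275 ng/mL
Rate = 134590.9 ng/hr ÷ 5949.275 ng/mL = 22.62308 mL/hr
Duration = 138 mL ÷ 22.62308 mL/hr = 6.099966 hr

6.1 hours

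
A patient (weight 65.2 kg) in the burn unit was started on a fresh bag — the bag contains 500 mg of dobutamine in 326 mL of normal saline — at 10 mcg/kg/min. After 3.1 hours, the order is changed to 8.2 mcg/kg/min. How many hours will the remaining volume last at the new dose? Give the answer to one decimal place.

Initial rate:
Dose = 10 mcg/kg/min × 65.2 kg = 652 mcg/min
652 mcg/min × 60 min/hr = 39120 mcg/hr
Concentration = 500 mg ÷ 326 mL = 1.533742 mg/mL = 1533.742 mcg/mL
Rate = 39120 mcg/hr ÷ 1533.742 mcg/mL = 25.50624 mL/hr
Volume infused so far = 25.50624 mL/hr × 3.1 hr = 79.06934 mL
Volume remaining = 326 − 79.06934 = 246.9307 mL
New rate:
Dose = 8.2 mcg/kg/min × 65.2 kg = 534.64 mcg/min
534.64 mcg/min × 60 min/hr = 32078.4 mcg/hr
Rate = 32078.4 mcg/hr ÷ 1533.742 mcg/mL = 20.91512 mL/hr
Time remaining = 246.9307 mL ÷ 20.91512 mL/hr = 11.80632 hr

11.8 hours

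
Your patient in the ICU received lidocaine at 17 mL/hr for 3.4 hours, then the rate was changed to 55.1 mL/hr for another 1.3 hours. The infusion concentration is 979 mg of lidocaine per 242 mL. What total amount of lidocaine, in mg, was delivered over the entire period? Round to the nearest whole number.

524 mg

Concentration = 979 mg ÷ 242 mL = 4.045455 mg/mL
Stage 1: 17 mL/hr × 3.4 hr = 57.8 mL → 57.8 mL × 4.045455 mg/mL = 233.8273 mg
Stage 2: 55.1 mL/hr × 1.3 hr = 71.63 mL → 71.63 mL × 4.045455 mg/mL = 289.7759 mg
Total = 233.8273 + 289.7759 = 523.6032 mg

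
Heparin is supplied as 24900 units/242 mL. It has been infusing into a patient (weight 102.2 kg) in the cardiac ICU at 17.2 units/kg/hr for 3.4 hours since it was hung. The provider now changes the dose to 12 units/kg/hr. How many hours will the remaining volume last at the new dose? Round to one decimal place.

15.4 hours

Initial rate:
Dose = 17.2 units/kg/hr × 102.2 kg = 1757.84 units/hr
Concentration = 24900 units ÷ 242 mL = 102.8926 units/mL
Rate = 1757.84 units/hr ÷ 102.8926 units/mL = 17.08423 mL/hr
Volume infused so far = 17.08423 mL/hr × 3.4 hr = 58.08638 mL
Volume remaining = 242 − 58.08638 = 183.9136 mL
New rate:
Dose = 12 units/kg/hr × 102.2 kg = 1226.4 units/hr
Rate = 1226.4 units/hr ÷ 102.8926 units/mL = 11.91923 mL/hr
Time remaining = 183.9136 mL ÷ 11.91923 mL/hr = 15.42999 hr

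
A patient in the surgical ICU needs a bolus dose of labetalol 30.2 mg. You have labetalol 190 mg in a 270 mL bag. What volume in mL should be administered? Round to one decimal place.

Concentration = 190 mg ÷ 270 mL = 0.7037037 mg/mL
Volume = 30.2 mg ÷ 0.7037037 mg/mL = 42.91579 mL

42.9 mL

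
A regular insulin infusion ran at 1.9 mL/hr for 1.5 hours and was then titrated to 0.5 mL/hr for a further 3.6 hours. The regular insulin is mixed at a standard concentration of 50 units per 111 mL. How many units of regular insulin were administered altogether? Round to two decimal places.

2.09 units

Concentration = 50 units ÷ 111 mL = 0.4504505 units/mL
Stage 1: 1.9 mL/hr × 1.5 hr = 2.85 mL → 2.85 mL × 0.4504505 units/mL = 1.283784 units
Stage 2: 0.5 mL/hr × 3.6 hr = 1.8 mL → 1.8 mL × 0.4504505 units/mL = 0.8108108 units
Total = 1.283784 + 0.8108108 = 2.094595 units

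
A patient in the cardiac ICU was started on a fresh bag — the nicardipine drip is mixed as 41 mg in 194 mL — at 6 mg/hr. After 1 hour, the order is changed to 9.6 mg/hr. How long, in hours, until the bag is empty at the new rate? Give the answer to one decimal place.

3.6 hours

Initial rate:
Concentration = 41 mg ÷ 194 mL = 0.2113402 mg/mL
Rate = 6 mg/hr ÷ 0.2113402 mg/mL = 28.39024 mL/hr
Volume infused so far = 28.39024 mL/hr × 1 hr = 28.39024 mL
Volume remaining = 194 − 28.39024 = 165.6098 mL
New rate:
Rate = 9.6 mg/hr ÷ 0.2113402 mg/mL = 45.42439 mL/hr
Time remaining = 165.6098 mL ÷ 45.42439 mL/hr = 3.645833 hr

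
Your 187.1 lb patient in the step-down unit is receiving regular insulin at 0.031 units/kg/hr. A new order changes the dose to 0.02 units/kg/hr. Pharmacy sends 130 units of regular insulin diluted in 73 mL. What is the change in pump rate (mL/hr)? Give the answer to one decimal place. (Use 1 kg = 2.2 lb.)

At the current dose:
Weight = 187.1 lb ÷ 2.2 lb/kg = 85.04545 kg
Dose = 0.031 units/kg/hr × 85.04545 kg = 2.636409 units/hr
Concentration = 130 units ÷ 73 mL = 1.780822 units/mL
Rate = 2.636409 units/hr ÷ 1.780822 units/mL = 1.480445 mL/hr
At the new dose:
Dose = 0.02 units/kg/hr × 85.04545 kg = 1.700909 units/hr
Rate = 1.700909 units/hr ÷ 1.780822 units/mL = 0.9551259 mL/hr
Change = 0.9551259 − 1.480445 = -0.5253192 mL/hr → 0.5253192 mL/hr decrease

0.5 mL/hr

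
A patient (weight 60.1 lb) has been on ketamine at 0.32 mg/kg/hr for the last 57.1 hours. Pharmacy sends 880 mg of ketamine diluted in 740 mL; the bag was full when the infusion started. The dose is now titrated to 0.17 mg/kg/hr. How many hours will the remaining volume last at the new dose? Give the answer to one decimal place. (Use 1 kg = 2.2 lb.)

Initial rate:
Weight = 60.1 lb ÷ 2.2 lb/kg = 27.31818 kg
Dose = 0.32 mg/kg/hr × 27.31818 kg = 8.741818 mg/hr
Concentration = 880 mg ÷ 740 mL = 1.189189 mg/mL
Rate = 8.741818 mg/hr ÷ 1.189189 mg/mL = 7.351074 mL/hr
Volume infused so far = 7.351074 mL/hr × 57.1 hr = 419.7463 mL
Volume remaining = 740 − 419.7463 = 320.2537 mL
New rate:
Dose = 0.17 mg/kg/hr × 27.31818 kg = 4.644091 mg/hr
Rate = 4.644091 mg/hr ÷ 1.189189 mg/mL = 3.905258 mL/hr
Time remaining = 320.2537 mL ÷ 3.905258 mL/hr = 82.00576 hr

82.0 hours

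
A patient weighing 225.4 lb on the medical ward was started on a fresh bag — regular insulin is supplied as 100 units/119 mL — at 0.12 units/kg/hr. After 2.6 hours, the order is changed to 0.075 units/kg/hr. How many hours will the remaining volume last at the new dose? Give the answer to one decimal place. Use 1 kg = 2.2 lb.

Initial rate:
Weight = 225.4 lb ÷ 2.2 lb/kg = 102.4545 kg
Dose = 0.12 units/kg/hr × 102.4545 kg = 12.29455 units/hr
Concentration = 100 units ÷ 119 mL = 0.8403361 units/mL
Rate = 12.29455 units/hr ÷ 0.8403361 units/mL = 14.63051 mL/hr
Volume infused so far = 14.63051 mL/hr × 2.6 hr = 38.03932 mL
Volume remaining = 119 − 38.03932 = 80.96068 mL
New rate:
Dose = 0.075 units/kg/hr × 102.4545 kg = 7.684091 units/hr
Rate = 7.684091 units/hr ÷ 0.8403361 units/mL = 9.144068 mL/hr
Time remaining = 80.96068 mL ÷ 9.144068 mL/hr = 8.853901 hr

8.9 hours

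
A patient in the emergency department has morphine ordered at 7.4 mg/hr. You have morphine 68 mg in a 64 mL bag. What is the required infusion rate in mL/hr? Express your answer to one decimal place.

7.0 mL/hr

Concentration = 68 mg ÷ 64 mL = 1.0625 mg/mL
Rate = 7.4 mg/hr ÷ 1.0625 mg/mL = 6.964706 mL/hr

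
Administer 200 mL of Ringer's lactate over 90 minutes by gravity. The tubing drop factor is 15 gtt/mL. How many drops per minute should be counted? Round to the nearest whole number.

200 mL ÷ (90 min) = 2.222222 mL/min
2.222222 mL/min × 15 gtt/mL = 33.33333 gtt/min

33 gtt/min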